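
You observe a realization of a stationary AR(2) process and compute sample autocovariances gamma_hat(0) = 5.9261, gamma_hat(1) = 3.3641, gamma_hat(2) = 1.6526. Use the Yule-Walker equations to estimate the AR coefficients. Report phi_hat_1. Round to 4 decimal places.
\hat\phi_{1} = 0.6040

The Yule-Walker equations for an AR(p) process read, in matrix form,
  Gamma_p phi = r_p,   with   (Gamma_p)_{ij} = gamma(|i - j|),
                       (r_p)_i = gamma(i),   i,j = 1..p.
Substitute the sample gammas (Toeplitz matrix and right-hand side of size 2):
  Gamma_p = [[5.9261, 3.3641], [3.3641, 5.9261]]
  r_p     = [3.3641, 1.6526]
Written out:
  5.9261 phi_1 + 3.3641 phi_2 = 3.3641
  3.3641 phi_1 + 5.9261 phi_2 = 1.6526
Solve by Cramer's rule:
  det = gamma(0)^2 - gamma(1)^2 = (5.9261)^2 - (3.3641)^2 = 35.11866121 - 11.31716881 = 23.8014924
  phi_hat_1 = [gamma(1) gamma(0) - gamma(1) gamma(2)] / det = [(3.3641)(5.9261) - (3.3641)(1.6526)] / 23.8014924 = 14.37648135 / 23.8014924 = 0.604
  phi_hat_2 = [gamma(0) gamma(2) - gamma(1)^2] / det = [(5.9261)(1.6526) - (3.3641)^2] / 23.8014924 = -1.52369595 / 23.8014924 = -0.064
So phi_hat = [0.6040, -0.0640].
Therefore phi_hat_1 = 0.6040.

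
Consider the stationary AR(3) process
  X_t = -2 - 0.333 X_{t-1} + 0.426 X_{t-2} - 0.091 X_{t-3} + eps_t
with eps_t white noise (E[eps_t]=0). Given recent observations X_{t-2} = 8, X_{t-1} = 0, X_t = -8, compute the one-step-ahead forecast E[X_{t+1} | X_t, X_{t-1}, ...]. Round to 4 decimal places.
E[X_{t+1} \mid \mathcal F_t] = -0.0640

For an AR(p) model X_t = c + sum_i phi_i X_{t-i} + eps_t, the
one-step-ahead conditional mean is
  E[X_{t+1} | X_t, ...] = c + sum_i phi_i X_{t+1-i}.
Substitute known values:
  E[X_{t+1} | ...] = -2 + (-0.333) * (-8) + (0.426) * (0) + (-0.091) * (8)
                   = -0.0640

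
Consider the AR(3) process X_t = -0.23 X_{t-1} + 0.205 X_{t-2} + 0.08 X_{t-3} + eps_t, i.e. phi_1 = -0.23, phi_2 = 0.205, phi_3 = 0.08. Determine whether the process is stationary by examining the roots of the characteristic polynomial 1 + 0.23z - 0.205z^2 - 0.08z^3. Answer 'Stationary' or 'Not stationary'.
\text{Stationary}

The AR(p) characteristic polynomial is P(z) = 1 + 0.23z - 0.205z^2 - 0.08z^3.
Stationarity requires all roots to lie outside the unit circle, i.e. |z| > 1 for every root.
Degree 3: look for a simple real root z0 first, then factor out (1 - z/z0) and solve the remaining quadratic.
Testing z0 = 2: P(2) = 1 + (0.23)(2) + (-0.205)(2)^2 + (-0.08)(2)^3
  = 1 + (0.46) + (-0.82) + (-0.64) = 0.  So z_0 = 2 is a root, |z_0| = 2.
Divide out the factor (1 - 0.5 z) = (1 - z/z0) (since 1/z0 = 0.5):
  P(z) = (1 - 0.5 z)(1 + (0.73) z + (0.16) z^2)
  [check: z-coef 0.73 - (0.5) = 0.23; z^2-coef 0.16 - (0.5)(0.73) = -0.205; z^3-coef -(0.5)(0.16) = -0.08.]
Remaining roots from the quadratic factor 1 + (0.73) z + (0.16) z^2:
  Set 1 + (0.73) z + (0.16) z^2 = 0, i.e. a z^2 + b z + c = 0 with a = 0.16, b = 0.73, c = 1.
  Discriminant D = b^2 - 4ac = (0.73)^2 - 4*(0.16)*1 = 0.5329 - (0.64) = -0.1071.
  D < 0, so the roots are the complex-conjugate pair z = (-b +/- i sqrt(-D)) / (2a) = -2.2812 +/- 1.0227i.
  For a conjugate pair |z|^2 = z * conj(z) = (product of roots) = c/a = 1/(0.16) = 6.25, so |z| = sqrt(6.25) = 2.5 for both roots.
Moduli of all roots: 2.0000, 2.5000, 2.5000.
All moduli strictly greater than 1? Yes.
Verdict: Stationary.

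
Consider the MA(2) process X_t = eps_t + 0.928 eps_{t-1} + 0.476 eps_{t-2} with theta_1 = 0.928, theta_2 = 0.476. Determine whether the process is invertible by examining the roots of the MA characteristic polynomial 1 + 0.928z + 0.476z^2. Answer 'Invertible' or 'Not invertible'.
\text{Invertible}

The MA(q) characteristic polynomial is P(z) = 1 + 0.928z + 0.476z^2.
Invertibility requires all roots to lie outside the unit circle, i.e. |z| > 1 for every root.
Set 1 + (0.928) z + (0.476) z^2 = 0, i.e. a z^2 + b z + c = 0 with a = 0.476, b = 0.928, c = 1.
Discriminant D = b^2 - 4ac = (0.928)^2 - 4*(0.476)*1 = 0.861184 - (1.904) = -1.042816.
D < 0, so the roots are the complex-conjugate pair z = (-b +/- i sqrt(-D)) / (2a) = -0.9748 +/- 1.0727i.
For a conjugate pair |z|^2 = z * conj(z) = (product of roots) = c/a = 1/(0.476) = 2.10084, so |z| = sqrt(2.10084) = 1.4494 for both roots.
Moduli of all roots: 1.4494, 1.4494.
All moduli strictly greater than 1? Yes.
Verdict: Invertible.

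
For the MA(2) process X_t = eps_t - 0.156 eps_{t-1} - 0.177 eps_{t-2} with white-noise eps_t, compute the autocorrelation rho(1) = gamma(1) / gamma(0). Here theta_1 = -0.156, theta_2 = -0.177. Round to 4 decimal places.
\rho(1) = -0.1216

For an MA(q) process with theta_0 = 1, the autocovariance is
  gamma(k) = sigma^2 * sum_{i=0..q-k} theta_i * theta_{i+k},
and rho(k) = gamma(k) / gamma(0). Sigma^2 cancels.
  numerator   = (1)*(-0.156) + (-0.156)*(-0.177) = -0.128388.
  denominator = (1)^2 + (-0.156)^2 + (-0.177)^2 = 1.055665.
  rho(1) = -0.128388 / 1.055665 = -0.1216.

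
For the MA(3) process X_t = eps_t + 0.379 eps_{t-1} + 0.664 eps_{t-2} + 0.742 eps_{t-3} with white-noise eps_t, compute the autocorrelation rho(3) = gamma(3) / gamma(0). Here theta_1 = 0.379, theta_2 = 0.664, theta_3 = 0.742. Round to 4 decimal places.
\rho(3) = 0.3475

For an MA(q) process with theta_0 = 1, the autocovariance is
  gamma(k) = sigma^2 * sum_{i=0..q-k} theta_i * theta_{i+k},
and rho(k) = gamma(k) / gamma(0). Sigma^2 cancels.
  numerator   = (1)*(0.742) = 0.742.
  denominator = (1)^2 + (0.379)^2 + (0.664)^2 + (0.742)^2 = 2.135101.
  rho(3) = 0.742 / 2.135101 = 0.3475.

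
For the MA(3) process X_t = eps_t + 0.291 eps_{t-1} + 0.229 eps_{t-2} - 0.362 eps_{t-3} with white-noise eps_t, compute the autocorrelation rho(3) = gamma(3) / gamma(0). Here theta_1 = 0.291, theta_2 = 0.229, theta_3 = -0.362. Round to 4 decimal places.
\rho(3) = -0.2855

For an MA(q) process with theta_0 = 1, the autocovariance is
  gamma(k) = sigma^2 * sum_{i=0..q-k} theta_i * theta_{i+k},
and rho(k) = gamma(k) / gamma(0). Sigma^2 cancels.
  numerator   = (1)*(-0.362) = -0.362.
  denominator = (1)^2 + (0.291)^2 + (0.229)^2 + (-0.362)^2 = 1.268166.
  rho(3) = -0.362 / 1.268166 = -0.2855.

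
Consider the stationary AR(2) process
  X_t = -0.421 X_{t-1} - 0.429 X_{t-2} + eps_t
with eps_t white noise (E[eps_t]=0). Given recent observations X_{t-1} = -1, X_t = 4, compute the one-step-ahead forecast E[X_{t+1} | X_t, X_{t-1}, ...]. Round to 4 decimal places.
E[X_{t+1} \mid \mathcal F_t] = -1.2550

For an AR(p) model X_t = c + sum_i phi_i X_{t-i} + eps_t, the
one-step-ahead conditional mean is
  E[X_{t+1} | X_t, ...] = c + sum_i phi_i X_{t+1-i}.
Substitute known values:
  E[X_{t+1} | ...] = (-0.421) * (4) + (-0.429) * (-1)
                   = -1.2550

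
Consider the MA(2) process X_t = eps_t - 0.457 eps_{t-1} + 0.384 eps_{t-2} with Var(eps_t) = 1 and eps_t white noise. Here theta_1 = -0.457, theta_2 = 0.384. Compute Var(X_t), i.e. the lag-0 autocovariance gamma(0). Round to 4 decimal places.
\gamma(0) = 1.3563

For an MA(q) process X_t = eps_t + sum_i theta_i eps_{t-i} with
Var(eps_t) = sigma^2, the variance is
  gamma(0) = sigma^2 * (1 + sum_i theta_i^2).
  sum_i theta_i^2 = (-0.457)^2 + (0.384)^2 = 0.208849 + 0.147456 = 0.356305.
  gamma(0) = 1 * (1 + 0.356305) = 1 * 1.356305 = 1.356305, which rounds to 1.3563.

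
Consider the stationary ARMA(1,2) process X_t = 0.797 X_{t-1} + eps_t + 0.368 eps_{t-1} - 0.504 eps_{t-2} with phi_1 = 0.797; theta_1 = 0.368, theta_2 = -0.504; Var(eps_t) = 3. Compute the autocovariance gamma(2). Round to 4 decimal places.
\gamma(2) = 3.3973

Multiply the model equation by X_{t-k} and take expectations. With theta_0 = psi_0 = 1 and psi_j the MA(infinity) weights, this gives
  gamma(k) - sum_i phi_i gamma(k-i) = c_k,
  c_k = sigma^2 * sum_{j=k..q} theta_j psi_{j-k}   (c_k = 0 for k > q),
using gamma(-m) = gamma(m).
psi-weights needed (psi_j = theta_j + sum_i phi_i psi_{j-i}):
  psi_1 = theta_1 + phi_1 = 0.368 + (0.797) = 1.165
  psi_2 = theta_2 + phi_1 psi_1 = -0.504 + (0.797)(1.165) = 0.424505
Right-hand sides:
  c_0 = sigma^2 (1 + theta_1 psi_1 + theta_2 psi_2) = 3 * (1 + (0.368)(1.165) + (-0.504)(0.424505)) = 3 * 1.214769 = 3.644308
  c_1 = sigma^2 (theta_1 + theta_2 psi_1) = 3 * (0.368 + (-0.504)(1.165)) = -0.65748
  c_2 = sigma^2 theta_2 = 3 * (-0.504) = -1.512
Equations for k = 0 and k = 1 (AR order 1):
  gamma(0) = phi_1 gamma(1) + c_0
  gamma(1) = phi_1 gamma(0) + c_1
Substituting the second into the first: gamma(0) (1 - phi_1^2) = c_0 + phi_1 c_1, so
  gamma(0) = (c_0 + phi_1 c_1) / (1 - phi_1^2) = (3.644308 + (0.797)(-0.65748)) / (1 - (0.797)^2) = 3.120297 / 0.364791 = 8.553656.
  gamma(1) = phi_1 gamma(0) + c_1 = (0.797)(8.553656) + (-0.65748) = 6.159784.
For k = 2: gamma(2) = phi_1 gamma(1) + c_2
  = (0.797)(6.159784) + (-1.512) = 3.397348.
Therefore gamma(2) = 3.3973 (to 4 decimal places).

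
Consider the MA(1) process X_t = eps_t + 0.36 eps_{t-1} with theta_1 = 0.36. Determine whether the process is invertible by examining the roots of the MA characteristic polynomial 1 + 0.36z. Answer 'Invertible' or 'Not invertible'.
\text{Invertible}

The MA(q) characteristic polynomial is P(z) = 1 + 0.36z.
Invertibility requires all roots to lie outside the unit circle, i.e. |z| > 1 for every root.
This is linear in z: 1 + (0.36) z = 0  =>  z = -1/(0.36) = -2.777778,  |z| = 2.777778.
Moduli of all roots: 2.7778.
All moduli strictly greater than 1? Yes.
Verdict: Invertible.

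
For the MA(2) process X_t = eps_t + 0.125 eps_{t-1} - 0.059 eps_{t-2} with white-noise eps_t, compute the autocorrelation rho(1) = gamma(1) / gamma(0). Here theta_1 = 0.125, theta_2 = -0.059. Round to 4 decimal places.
\rho(1) = 0.1154

For an MA(q) process with theta_0 = 1, the autocovariance is
  gamma(k) = sigma^2 * sum_{i=0..q-k} theta_i * theta_{i+k},
and rho(k) = gamma(k) / gamma(0). Sigma^2 cancels.
  numerator   = (1)*(0.125) + (0.125)*(-0.059) = 0.117625.
  denominator = (1)^2 + (0.125)^2 + (-0.059)^2 = 1.019106.
  rho(1) = 0.117625 / 1.019106 = 0.1154.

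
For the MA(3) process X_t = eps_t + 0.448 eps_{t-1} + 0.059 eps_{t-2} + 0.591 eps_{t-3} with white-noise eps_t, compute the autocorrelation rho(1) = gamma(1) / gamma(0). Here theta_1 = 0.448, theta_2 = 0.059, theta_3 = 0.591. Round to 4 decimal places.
\rho(1) = 0.3278

For an MA(q) process with theta_0 = 1, the autocovariance is
  gamma(k) = sigma^2 * sum_{i=0..q-k} theta_i * theta_{i+k},
and rho(k) = gamma(k) / gamma(0). Sigma^2 cancels.
  numerator   = (1)*(0.448) + (0.448)*(0.059) + (0.059)*(0.591) = 0.509301.
  denominator = (1)^2 + (0.448)^2 + (0.059)^2 + (0.591)^2 = 1.553466.
  rho(1) = 0.509301 / 1.553466 = 0.3278.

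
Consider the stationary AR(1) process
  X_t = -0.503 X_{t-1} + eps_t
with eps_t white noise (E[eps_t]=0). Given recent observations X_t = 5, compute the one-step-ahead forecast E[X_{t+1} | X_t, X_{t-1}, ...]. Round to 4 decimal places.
E[X_{t+1} \mid \mathcal F_t] = -2.5150

For an AR(p) model X_t = c + sum_i phi_i X_{t-i} + eps_t, the
one-step-ahead conditional mean is
  E[X_{t+1} | X_t, ...] = c + sum_i phi_i X_{t+1-i}.
Substitute known values:
  E[X_{t+1} | ...] = (-0.503) * (5)
                   = -2.5150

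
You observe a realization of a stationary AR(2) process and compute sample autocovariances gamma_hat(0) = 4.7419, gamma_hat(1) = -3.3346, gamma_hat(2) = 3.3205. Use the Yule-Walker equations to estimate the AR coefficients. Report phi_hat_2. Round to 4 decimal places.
\hat\phi_{2} = 0.4070

The Yule-Walker equations for an AR(p) process read, in matrix form,
  Gamma_p phi = r_p,   with   (Gamma_p)_{ij} = gamma(|i - j|),
                       (r_p)_i = gamma(i),   i,j = 1..p.
Substitute the sample gammas (Toeplitz matrix and right-hand side of size 2):
  Gamma_p = [[4.7419, -3.3346], [-3.3346, 4.7419]]
  r_p     = [-3.3346, 3.3205]
Written out:
  4.7419 phi_1 - 3.3346 phi_2 = -3.3346
  -3.3346 phi_1 + 4.7419 phi_2 = 3.3205
Solve by Cramer's rule:
  det = gamma(0)^2 - gamma(1)^2 = (4.7419)^2 - (-3.3346)^2 = 22.48561561 - 11.11955716 = 11.36605845
  phi_hat_1 = [gamma(1) gamma(0) - gamma(1) gamma(2)] / det = [(-3.3346)(4.7419) - (-3.3346)(3.3205)] / 11.36605845 = -4.73980044 / 11.36605845 = -0.417
  phi_hat_2 = [gamma(0) gamma(2) - gamma(1)^2] / det = [(4.7419)(3.3205) - (-3.3346)^2] / 11.36605845 = 4.62592179 / 11.36605845 = 0.407
So phi_hat = [-0.4170, 0.4070].
Therefore phi_hat_2 = 0.4070.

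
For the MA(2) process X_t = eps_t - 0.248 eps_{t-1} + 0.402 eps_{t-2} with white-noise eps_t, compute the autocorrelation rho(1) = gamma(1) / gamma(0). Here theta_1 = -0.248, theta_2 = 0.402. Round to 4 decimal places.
\rho(1) = -0.2843

For an MA(q) process with theta_0 = 1, the autocovariance is
  gamma(k) = sigma^2 * sum_{i=0..q-k} theta_i * theta_{i+k},
and rho(k) = gamma(k) / gamma(0). Sigma^2 cancels.
  numerator   = (1)*(-0.248) + (-0.248)*(0.402) = -0.347696.
  denominator = (1)^2 + (-0.248)^2 + (0.402)^2 = 1.223108.
  rho(1) = -0.347696 / 1.223108 = -0.2843.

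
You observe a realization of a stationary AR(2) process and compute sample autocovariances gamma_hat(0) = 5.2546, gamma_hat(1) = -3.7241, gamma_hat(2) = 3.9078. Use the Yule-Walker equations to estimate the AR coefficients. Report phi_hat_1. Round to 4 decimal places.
\hat\phi_{1} = -0.3650

The Yule-Walker equations for an AR(p) process read, in matrix form,
  Gamma_p phi = r_p,   with   (Gamma_p)_{ij} = gamma(|i - j|),
                       (r_p)_i = gamma(i),   i,j = 1..p.
Substitute the sample gammas (Toeplitz matrix and right-hand side of size 2):
  Gamma_p = [[5.2546, -3.7241], [-3.7241, 5.2546]]
  r_p     = [-3.7241, 3.9078]
Written out:
  5.2546 phi_1 - 3.7241 phi_2 = -3.7241
  -3.7241 phi_1 + 5.2546 phi_2 = 3.9078
Solve by Cramer's rule:
  det = gamma(0)^2 - gamma(1)^2 = (5.2546)^2 - (-3.7241)^2 = 27.61082116 - 13.86892081 = 13.74190035
  phi_hat_1 = [gamma(1) gamma(0) - gamma(1) gamma(2)] / det = [(-3.7241)(5.2546) - (-3.7241)(3.9078)] / 13.74190035 = -5.01561788 / 13.74190035 = -0.365
  phi_hat_2 = [gamma(0) gamma(2) - gamma(1)^2] / det = [(5.2546)(3.9078) - (-3.7241)^2] / 13.74190035 = 6.66500507 / 13.74190035 = 0.485
So phi_hat = [-0.3650, 0.4850].
Therefore phi_hat_1 = -0.3650.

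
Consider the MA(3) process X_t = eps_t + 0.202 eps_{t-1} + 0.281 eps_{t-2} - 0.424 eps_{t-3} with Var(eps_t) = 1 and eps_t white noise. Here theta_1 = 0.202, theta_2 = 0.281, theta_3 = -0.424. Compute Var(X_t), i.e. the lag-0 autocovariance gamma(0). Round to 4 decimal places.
\gamma(0) = 1.2995

For an MA(q) process X_t = eps_t + sum_i theta_i eps_{t-i} with
Var(eps_t) = sigma^2, the variance is
  gamma(0) = sigma^2 * (1 + sum_i theta_i^2).
  sum_i theta_i^2 = (0.202)^2 + (0.281)^2 + (-0.424)^2 = 0.040804 + 0.078961 + 0.179776 = 0.299541.
  gamma(0) = 1 * (1 + 0.299541) = 1 * 1.299541 = 1.299541, which rounds to 1.2995.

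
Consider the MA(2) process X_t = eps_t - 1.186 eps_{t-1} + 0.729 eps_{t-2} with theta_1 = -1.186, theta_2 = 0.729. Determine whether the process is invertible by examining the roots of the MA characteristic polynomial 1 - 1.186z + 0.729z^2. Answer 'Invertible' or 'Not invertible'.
\text{Invertible}

The MA(q) characteristic polynomial is P(z) = 1 - 1.186z + 0.729z^2.
Invertibility requires all roots to lie outside the unit circle, i.e. |z| > 1 for every root.
Set 1 + (-1.186) z + (0.729) z^2 = 0, i.e. a z^2 + b z + c = 0 with a = 0.729, b = -1.186, c = 1.
Discriminant D = b^2 - 4ac = (-1.186)^2 - 4*(0.729)*1 = 1.406596 - (2.916) = -1.509404.
D < 0, so the roots are the complex-conjugate pair z = (-b +/- i sqrt(-D)) / (2a) = 0.8134 +/- 0.8426i.
For a conjugate pair |z|^2 = z * conj(z) = (product of roots) = c/a = 1/(0.729) = 1.371742, so |z| = sqrt(1.371742) = 1.1712 for both roots.
Moduli of all roots: 1.1712, 1.1712.
All moduli strictly greater than 1? Yes.
Verdict: Invertible.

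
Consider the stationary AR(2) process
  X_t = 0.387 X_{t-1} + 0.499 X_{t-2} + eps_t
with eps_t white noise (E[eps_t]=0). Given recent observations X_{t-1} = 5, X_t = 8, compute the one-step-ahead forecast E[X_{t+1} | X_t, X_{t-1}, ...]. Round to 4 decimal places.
E[X_{t+1} \mid \mathcal F_t] = 5.5910

For an AR(p) model X_t = c + sum_i phi_i X_{t-i} + eps_t, the
one-step-ahead conditional mean is
  E[X_{t+1} | X_t, ...] = c + sum_i phi_i X_{t+1-i}.
Substitute known values:
  E[X_{t+1} | ...] = (0.387) * (8) + (0.499) * (5)
                   = 5.5910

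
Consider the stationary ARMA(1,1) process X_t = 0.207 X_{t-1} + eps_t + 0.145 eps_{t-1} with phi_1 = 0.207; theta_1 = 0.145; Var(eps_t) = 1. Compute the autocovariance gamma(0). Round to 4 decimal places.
\gamma(0) = 1.1295

Multiply the model equation by X_{t-k} and take expectations. With theta_0 = psi_0 = 1 and psi_j the MA(infinity) weights, this gives
  gamma(k) - sum_i phi_i gamma(k-i) = c_k,
  c_k = sigma^2 * sum_{j=k..q} theta_j psi_{j-k}   (c_k = 0 for k > q),
using gamma(-m) = gamma(m).
psi-weights needed (psi_j = theta_j + sum_i phi_i psi_{j-i}):
  psi_1 = theta_1 + phi_1 = 0.145 + (0.207) = 0.352
Right-hand sides:
  c_0 = sigma^2 (1 + theta_1 psi_1) = 1 * (1 + (0.145)(0.352)) = 1 * 1.05104 = 1.05104
  c_1 = sigma^2 theta_1 = 1 * (0.145) = 0.145
  c_2 = 0
Equations for k = 0 and k = 1 (AR order 1):
  gamma(0) = phi_1 gamma(1) + c_0
  gamma(1) = phi_1 gamma(0) + c_1
Substituting the second into the first: gamma(0) (1 - phi_1^2) = c_0 + phi_1 c_1, so
  gamma(0) = (c_0 + phi_1 c_1) / (1 - phi_1^2) = (1.05104 + (0.207)(0.145)) / (1 - (0.207)^2) = 1.081055 / 0.957151 = 1.129451.
Therefore gamma(0) = 1.1295 (to 4 decimal places).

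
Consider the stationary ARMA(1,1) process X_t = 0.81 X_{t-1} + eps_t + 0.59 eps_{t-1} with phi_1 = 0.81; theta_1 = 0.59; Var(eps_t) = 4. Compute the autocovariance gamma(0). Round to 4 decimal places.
\gamma(0) = 26.7973

Multiply the model equation by X_{t-k} and take expectations. With theta_0 = psi_0 = 1 and psi_j the MA(infinity) weights, this gives
  gamma(k) - sum_i phi_i gamma(k-i) = c_k,
  c_k = sigma^2 * sum_{j=k..q} theta_j psi_{j-k}   (c_k = 0 for k > q),
using gamma(-m) = gamma(m).
psi-weights needed (psi_j = theta_j + sum_i phi_i psi_{j-i}):
  psi_1 = theta_1 + phi_1 = 0.59 + (0.81) = 1.4
Right-hand sides:
  c_0 = sigma^2 (1 + theta_1 psi_1) = 4 * (1 + (0.59)(1.4)) = 4 * 1.826 = 7.304
  c_1 = sigma^2 theta_1 = 4 * (0.59) = 2.36
  c_2 = 0
Equations for k = 0 and k = 1 (AR order 1):
  gamma(0) = phi_1 gamma(1) + c_0
  gamma(1) = phi_1 gamma(0) + c_1
Substituting the second into the first: gamma(0) (1 - phi_1^2) = c_0 + phi_1 c_1, so
  gamma(0) = (c_0 + phi_1 c_1) / (1 - phi_1^2) = (7.304 + (0.81)(2.36)) / (1 - (0.81)^2) = 9.2156 / 0.3439 = 26.797325.
Therefore gamma(0) = 26.7973 (to 4 decimal places).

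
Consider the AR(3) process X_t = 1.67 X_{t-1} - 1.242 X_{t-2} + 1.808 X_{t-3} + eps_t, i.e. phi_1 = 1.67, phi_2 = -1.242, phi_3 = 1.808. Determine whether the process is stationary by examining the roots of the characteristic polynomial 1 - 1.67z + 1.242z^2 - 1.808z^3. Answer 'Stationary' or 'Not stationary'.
\text{Not stationary}

The AR(p) characteristic polynomial is P(z) = 1 - 1.67z + 1.242z^2 - 1.808z^3.
Stationarity requires all roots to lie outside the unit circle, i.e. |z| > 1 for every root.
Degree 3: look for a simple real root z0 first, then factor out (1 - z/z0) and solve the remaining quadratic.
Testing z0 = 0.625: P(0.625) = 1 + (-1.67)(0.625) + (1.242)(0.625)^2 + (-1.808)(0.625)^3
  = 1 + (-1.04375) + (0.485156) + (-0.441406) = 0.  So z_0 = 0.625 is a root, |z_0| = 0.625.
Divide out the factor (1 - 1.6 z) = (1 - z/z0) (since 1/z0 = 1.6):
  P(z) = (1 - 1.6 z)(1 + (-0.07) z + (1.13) z^2)
  [check: z-coef -0.07 - (1.6) = -1.67; z^2-coef 1.13 - (1.6)(-0.07) = 1.242; z^3-coef -(1.6)(1.13) = -1.808.]
Remaining roots from the quadratic factor 1 + (-0.07) z + (1.13) z^2:
  Set 1 + (-0.07) z + (1.13) z^2 = 0, i.e. a z^2 + b z + c = 0 with a = 1.13, b = -0.07, c = 1.
  Discriminant D = b^2 - 4ac = (-0.07)^2 - 4*(1.13)*1 = 0.0049 - (4.52) = -4.5151.
  D < 0, so the roots are the complex-conjugate pair z = (-b +/- i sqrt(-D)) / (2a) = 0.031 +/- 0.9402i.
  For a conjugate pair |z|^2 = z * conj(z) = (product of roots) = c/a = 1/(1.13) = 0.884956, so |z| = sqrt(0.884956) = 0.9407 for both roots.
Moduli of all roots: 0.6250, 0.9407, 0.9407.
All moduli strictly greater than 1? No.
Verdict: Not stationary.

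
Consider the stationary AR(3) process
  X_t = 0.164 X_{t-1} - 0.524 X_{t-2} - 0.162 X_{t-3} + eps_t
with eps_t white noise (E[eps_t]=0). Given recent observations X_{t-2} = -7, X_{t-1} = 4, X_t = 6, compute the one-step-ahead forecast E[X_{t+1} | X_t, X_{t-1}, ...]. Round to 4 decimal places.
E[X_{t+1} \mid \mathcal F_t] = 0.0220

For an AR(p) model X_t = c + sum_i phi_i X_{t-i} + eps_t, the
one-step-ahead conditional mean is
  E[X_{t+1} | X_t, ...] = c + sum_i phi_i X_{t+1-i}.
Substitute known values:
  E[X_{t+1} | ...] = (0.164) * (6) + (-0.524) * (4) + (-0.162) * (-7)
                   = 0.0220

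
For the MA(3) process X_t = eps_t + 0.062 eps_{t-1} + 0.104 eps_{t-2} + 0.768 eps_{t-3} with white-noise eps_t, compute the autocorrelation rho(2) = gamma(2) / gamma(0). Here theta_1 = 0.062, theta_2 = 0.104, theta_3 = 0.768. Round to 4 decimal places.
\rho(2) = 0.0945

For an MA(q) process with theta_0 = 1, the autocovariance is
  gamma(k) = sigma^2 * sum_{i=0..q-k} theta_i * theta_{i+k},
and rho(k) = gamma(k) / gamma(0). Sigma^2 cancels.
  numerator   = (1)*(0.104) + (0.062)*(0.768) = 0.151616.
  denominator = (1)^2 + (0.062)^2 + (0.104)^2 + (0.768)^2 = 1.604484.
  rho(2) = 0.151616 / 1.604484 = 0.0945.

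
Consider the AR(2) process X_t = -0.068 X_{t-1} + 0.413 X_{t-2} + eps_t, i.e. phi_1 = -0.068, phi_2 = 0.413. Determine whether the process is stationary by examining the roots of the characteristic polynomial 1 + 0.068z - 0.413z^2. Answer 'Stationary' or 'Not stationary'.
\text{Stationary}

The AR(p) characteristic polynomial is P(z) = 1 + 0.068z - 0.413z^2.
Stationarity requires all roots to lie outside the unit circle, i.e. |z| > 1 for every root.
Set 1 + (0.068) z + (-0.413) z^2 = 0, i.e. a z^2 + b z + c = 0 with a = -0.413, b = 0.068, c = 1.
Discriminant D = b^2 - 4ac = (0.068)^2 - 4*(-0.413)*1 = 0.004624 - (-1.652) = 1.656624.
D >= 0, so the roots are real: z = (-b +/- sqrt(D)) / (2a) = (-0.068 +/- 1.287099) / (-0.826).
  z_1 = (-0.068 + 1.287099) / (-0.826) = -1.4759,   |z_1| = 1.4759.
  z_2 = (-0.068 - 1.287099) / (-0.826) = 1.6406,   |z_2| = 1.6406.
Moduli of all roots: 1.4759, 1.6406.
All moduli strictly greater than 1? Yes.
Verdict: Stationary.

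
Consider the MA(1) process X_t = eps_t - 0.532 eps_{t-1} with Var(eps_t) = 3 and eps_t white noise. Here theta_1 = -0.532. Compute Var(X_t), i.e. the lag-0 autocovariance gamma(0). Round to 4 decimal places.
\gamma(0) = 3.8491

For an MA(q) process X_t = eps_t + sum_i theta_i eps_{t-i} with
Var(eps_t) = sigma^2, the variance is
  gamma(0) = sigma^2 * (1 + sum_i theta_i^2).
  sum_i theta_i^2 = (-0.532)^2 = 0.283024.
  gamma(0) = 3 * (1 + 0.283024) = 3 * 1.283024 = 3.849072, which rounds to 3.8491.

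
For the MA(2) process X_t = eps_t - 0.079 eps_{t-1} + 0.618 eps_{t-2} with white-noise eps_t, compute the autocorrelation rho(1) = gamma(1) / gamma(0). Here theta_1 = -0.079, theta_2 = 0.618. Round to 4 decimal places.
\rho(1) = -0.0921

For an MA(q) process with theta_0 = 1, the autocovariance is
  gamma(k) = sigma^2 * sum_{i=0..q-k} theta_i * theta_{i+k},
and rho(k) = gamma(k) / gamma(0). Sigma^2 cancels.
  numerator   = (1)*(-0.079) + (-0.079)*(0.618) = -0.127822.
  denominator = (1)^2 + (-0.079)^2 + (0.618)^2 = 1.388165.
  rho(1) = -0.127822 / 1.388165 = -0.0921.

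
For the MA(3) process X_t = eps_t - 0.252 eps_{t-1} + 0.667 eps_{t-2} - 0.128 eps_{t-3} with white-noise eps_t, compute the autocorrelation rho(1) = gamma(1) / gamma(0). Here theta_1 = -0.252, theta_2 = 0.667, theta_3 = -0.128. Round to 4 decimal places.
\rho(1) = -0.3315

For an MA(q) process with theta_0 = 1, the autocovariance is
  gamma(k) = sigma^2 * sum_{i=0..q-k} theta_i * theta_{i+k},
and rho(k) = gamma(k) / gamma(0). Sigma^2 cancels.
  numerator   = (1)*(-0.252) + (-0.252)*(0.667) + (0.667)*(-0.128) = -0.50546.
  denominator = (1)^2 + (-0.252)^2 + (0.667)^2 + (-0.128)^2 = 1.524777.
  rho(1) = -0.50546 / 1.524777 = -0.3315.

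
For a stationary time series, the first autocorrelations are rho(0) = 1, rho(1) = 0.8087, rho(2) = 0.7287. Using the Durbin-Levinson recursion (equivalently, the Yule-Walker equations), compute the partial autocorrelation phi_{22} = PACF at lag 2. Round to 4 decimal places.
\phi_{22} = 0.2159

The PACF at lag k is phi_{kk}, the last component of the solution
to the Yule-Walker system G_k phi = r_k where
  (G_k)_{ij} = rho(|i - j|), (r_k)_i = rho(i), i,j = 1..k.
Equivalently, Durbin-Levinson gives phi_{kk} iteratively:
  phi_{11} = rho(1)
  phi_{kk} = [rho(k) - sum_{j=1..k-1} phi_{k-1,j} rho(k-j)]
            / [1 - sum_{j=1..k-1} phi_{k-1,j} rho(j)],
  phi_{k,j} = phi_{k-1,j} - phi_{kk} phi_{k-1,k-j},  j = 1..k-1.
Step k = 1:
  phi_11 = rho(1) = 0.8087.
Step k = 2:
  phi_22 = [rho(2) - phi_11 rho(1)] / [1 - phi_11 rho(1)] = [0.7287 - (0.8087)(0.8087)] / [1 - (0.8087)(0.8087)]
         = 0.07470431 / 0.34600431 = 0.2159.
Therefore phi_{22} = 0.2159.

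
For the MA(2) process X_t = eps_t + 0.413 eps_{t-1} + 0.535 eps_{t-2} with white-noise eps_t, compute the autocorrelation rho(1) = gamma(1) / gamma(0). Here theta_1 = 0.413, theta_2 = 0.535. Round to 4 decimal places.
\rho(1) = 0.4352

For an MA(q) process with theta_0 = 1, the autocovariance is
  gamma(k) = sigma^2 * sum_{i=0..q-k} theta_i * theta_{i+k},
and rho(k) = gamma(k) / gamma(0). Sigma^2 cancels.
  numerator   = (1)*(0.413) + (0.413)*(0.535) = 0.633955.
  denominator = (1)^2 + (0.413)^2 + (0.535)^2 = 1.456794.
  rho(1) = 0.633955 / 1.456794 = 0.4352.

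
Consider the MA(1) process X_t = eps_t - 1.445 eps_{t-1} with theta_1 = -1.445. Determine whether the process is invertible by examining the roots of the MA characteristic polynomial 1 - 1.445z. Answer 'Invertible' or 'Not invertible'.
\text{Not invertible}

The MA(q) characteristic polynomial is P(z) = 1 - 1.445z.
Invertibility requires all roots to lie outside the unit circle, i.e. |z| > 1 for every root.
This is linear in z: 1 + (-1.445) z = 0  =>  z = -1/(-1.445) = 0.692042,  |z| = 0.692042.
Moduli of all roots: 0.6920.
All moduli strictly greater than 1? No.
Verdict: Not invertible.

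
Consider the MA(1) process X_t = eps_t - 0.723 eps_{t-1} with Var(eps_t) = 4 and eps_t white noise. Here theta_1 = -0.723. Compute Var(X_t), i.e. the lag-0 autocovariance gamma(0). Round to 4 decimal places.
\gamma(0) = 6.0909

For an MA(q) process X_t = eps_t + sum_i theta_i eps_{t-i} with
Var(eps_t) = sigma^2, the variance is
  gamma(0) = sigma^2 * (1 + sum_i theta_i^2).
  sum_i theta_i^2 = (-0.723)^2 = 0.522729.
  gamma(0) = 4 * (1 + 0.522729) = 4 * 1.522729 = 6.090916, which rounds to 6.0909.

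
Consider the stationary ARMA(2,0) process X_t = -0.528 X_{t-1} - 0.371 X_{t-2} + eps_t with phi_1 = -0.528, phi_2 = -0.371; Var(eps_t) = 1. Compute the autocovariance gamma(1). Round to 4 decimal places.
\gamma(1) = -0.5244

Multiply the model equation by X_{t-k} and take expectations. With theta_0 = psi_0 = 1 and psi_j the MA(infinity) weights, this gives
  gamma(k) - sum_i phi_i gamma(k-i) = c_k,
  c_k = sigma^2 * sum_{j=k..q} theta_j psi_{j-k}   (c_k = 0 for k > q),
using gamma(-m) = gamma(m).
Pure AR (q = 0): c_0 = sigma^2 = 1, c_k = 0 for k >= 1.
Equations for k = 0, 1, 2 (AR order 2, c_2 = 0):
  (E0) gamma(0) = phi_1 gamma(1) + phi_2 gamma(2) + c_0
  (E1) gamma(1) = phi_1 gamma(0) + phi_2 gamma(1) + c_1
  (E2) gamma(2) = phi_1 gamma(1) + phi_2 gamma(0)
From (E1): gamma(1) = A gamma(0) + B with
  A = phi_1 / (1 - phi_2) = -0.528 / 1.371 = -0.38512,   B = c_1 / (1 - phi_2) = 0 / 1.371 = 0.
Insert (E2) into (E0): gamma(0) (1 - phi_2^2) = phi_1 (1 + phi_2) gamma(1) + c_0.
  phi_1 (1 + phi_2) = (-0.528)(0.629) = -0.332112,   1 - phi_2^2 = 0.862359.
Replace gamma(1) by A gamma(0) + B and collect gamma(0):
  gamma(0) [0.862359 - (-0.332112)(-0.38512)] = c_0 = 1
  gamma(0) * 0.734456 = 1
  gamma(0) = 1 / 0.734456 = 1.361552.
  gamma(1) = A gamma(0) = (-0.38512)(1.361552) = -0.524361.
Therefore gamma(1) = -0.5244 (to 4 decimal places).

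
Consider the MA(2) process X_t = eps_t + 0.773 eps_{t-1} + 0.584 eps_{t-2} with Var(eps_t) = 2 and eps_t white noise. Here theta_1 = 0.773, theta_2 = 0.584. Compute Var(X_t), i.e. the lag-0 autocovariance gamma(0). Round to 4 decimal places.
\gamma(0) = 3.8772

For an MA(q) process X_t = eps_t + sum_i theta_i eps_{t-i} with
Var(eps_t) = sigma^2, the variance is
  gamma(0) = sigma^2 * (1 + sum_i theta_i^2).
  sum_i theta_i^2 = (0.773)^2 + (0.584)^2 = 0.597529 + 0.341056 = 0.938585.
  gamma(0) = 2 * (1 + 0.938585) = 2 * 1.938585 = 3.87717, which rounds to 3.8772.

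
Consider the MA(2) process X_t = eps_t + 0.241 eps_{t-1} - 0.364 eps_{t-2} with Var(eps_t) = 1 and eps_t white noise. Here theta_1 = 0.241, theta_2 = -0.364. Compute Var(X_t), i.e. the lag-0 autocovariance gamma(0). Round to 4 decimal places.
\gamma(0) = 1.1906

For an MA(q) process X_t = eps_t + sum_i theta_i eps_{t-i} with
Var(eps_t) = sigma^2, the variance is
  gamma(0) = sigma^2 * (1 + sum_i theta_i^2).
  sum_i theta_i^2 = (0.241)^2 + (-0.364)^2 = 0.058081 + 0.132496 = 0.190577.
  gamma(0) = 1 * (1 + 0.190577) = 1 * 1.190577 = 1.190577, which rounds to 1.1906.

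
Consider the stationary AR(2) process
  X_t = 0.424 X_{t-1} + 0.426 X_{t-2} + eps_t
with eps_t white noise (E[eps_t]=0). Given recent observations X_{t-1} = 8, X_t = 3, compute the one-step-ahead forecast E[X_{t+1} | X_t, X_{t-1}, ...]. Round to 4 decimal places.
E[X_{t+1} \mid \mathcal F_t] = 4.6800

For an AR(p) model X_t = c + sum_i phi_i X_{t-i} + eps_t, the
one-step-ahead conditional mean is
  E[X_{t+1} | X_t, ...] = c + sum_i phi_i X_{t+1-i}.
Substitute known values:
  E[X_{t+1} | ...] = (0.424) * (3) + (0.426) * (8)
                   = 4.6800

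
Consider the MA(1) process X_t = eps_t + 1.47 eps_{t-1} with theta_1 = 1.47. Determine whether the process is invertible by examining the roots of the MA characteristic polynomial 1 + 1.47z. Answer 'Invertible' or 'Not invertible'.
\text{Not invertible}

The MA(q) characteristic polynomial is P(z) = 1 + 1.47z.
Invertibility requires all roots to lie outside the unit circle, i.e. |z| > 1 for every root.
This is linear in z: 1 + (1.47) z = 0  =>  z = -1/(1.47) = -0.680272,  |z| = 0.680272.
Moduli of all roots: 0.6803.
All moduli strictly greater than 1? No.
Verdict: Not invertible.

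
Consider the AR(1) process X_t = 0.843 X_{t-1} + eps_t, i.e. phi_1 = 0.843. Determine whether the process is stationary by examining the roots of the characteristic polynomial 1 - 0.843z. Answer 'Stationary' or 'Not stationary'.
\text{Stationary}

The AR(p) characteristic polynomial is P(z) = 1 - 0.843z.
Stationarity requires all roots to lie outside the unit circle, i.e. |z| > 1 for every root.
This is linear in z: 1 + (-0.843) z = 0  =>  z = -1/(-0.843) = 1.18624,  |z| = 1.18624.
Moduli of all roots: 1.1862.
All moduli strictly greater than 1? Yes.
Verdict: Stationary.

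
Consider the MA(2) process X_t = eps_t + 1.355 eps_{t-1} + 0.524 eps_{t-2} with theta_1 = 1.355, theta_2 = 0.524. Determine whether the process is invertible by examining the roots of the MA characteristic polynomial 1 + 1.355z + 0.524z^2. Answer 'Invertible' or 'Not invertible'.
\text{Invertible}

The MA(q) characteristic polynomial is P(z) = 1 + 1.355z + 0.524z^2.
Invertibility requires all roots to lie outside the unit circle, i.e. |z| > 1 for every root.
Set 1 + (1.355) z + (0.524) z^2 = 0, i.e. a z^2 + b z + c = 0 with a = 0.524, b = 1.355, c = 1.
Discriminant D = b^2 - 4ac = (1.355)^2 - 4*(0.524)*1 = 1.836025 - (2.096) = -0.259975.
D < 0, so the roots are the complex-conjugate pair z = (-b +/- i sqrt(-D)) / (2a) = -1.2929 +/- 0.4865i.
For a conjugate pair |z|^2 = z * conj(z) = (product of roots) = c/a = 1/(0.524) = 1.908397, so |z| = sqrt(1.908397) = 1.3814 for both roots.
Moduli of all roots: 1.3814, 1.3814.
All moduli strictly greater than 1? Yes.
Verdict: Invertible.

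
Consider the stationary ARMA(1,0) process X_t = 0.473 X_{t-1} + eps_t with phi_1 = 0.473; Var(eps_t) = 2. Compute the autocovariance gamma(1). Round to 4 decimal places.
\gamma(1) = 1.2186

Multiply the model equation by X_{t-k} and take expectations. With theta_0 = psi_0 = 1 and psi_j the MA(infinity) weights, this gives
  gamma(k) - sum_i phi_i gamma(k-i) = c_k,
  c_k = sigma^2 * sum_{j=k..q} theta_j psi_{j-k}   (c_k = 0 for k > q),
using gamma(-m) = gamma(m).
Pure AR (q = 0): c_0 = sigma^2 = 2, c_k = 0 for k >= 1.
Equations for k = 0 and k = 1 (AR order 1):
  gamma(0) = phi_1 gamma(1) + c_0
  gamma(1) = phi_1 gamma(0) + c_1
Substituting the second into the first: gamma(0) (1 - phi_1^2) = c_0 + phi_1 c_1, so
  gamma(0) = c_0 / (1 - phi_1^2) = 2 / (1 - (0.473)^2) = 2 / 0.776271 = 2.57642.
  gamma(1) = phi_1 gamma(0) = (0.473)(2.57642) = 1.218647.
Therefore gamma(1) = 1.2186 (to 4 decimal places).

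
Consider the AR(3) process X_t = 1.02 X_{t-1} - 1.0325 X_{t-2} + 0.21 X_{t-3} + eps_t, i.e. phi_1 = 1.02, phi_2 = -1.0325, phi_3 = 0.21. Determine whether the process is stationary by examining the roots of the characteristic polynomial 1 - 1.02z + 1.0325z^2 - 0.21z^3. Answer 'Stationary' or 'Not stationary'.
\text{Stationary}

The AR(p) characteristic polynomial is P(z) = 1 - 1.02z + 1.0325z^2 - 0.21z^3.
Stationarity requires all roots to lie outside the unit circle, i.e. |z| > 1 for every root.
Degree 3: look for a simple real root z0 first, then factor out (1 - z/z0) and solve the remaining quadratic.
Testing z0 = 4: P(4) = 1 + (-1.02)(4) + (1.0325)(4)^2 + (-0.21)(4)^3
  = 1 + (-4.08) + (16.52) + (-13.44) = 0.  So z_0 = 4 is a root, |z_0| = 4.
Divide out the factor (1 - 0.25 z) = (1 - z/z0) (since 1/z0 = 0.25):
  P(z) = (1 - 0.25 z)(1 + (-0.77) z + (0.84) z^2)
  [check: z-coef -0.77 - (0.25) = -1.02; z^2-coef 0.84 - (0.25)(-0.77) = 1.0325; z^3-coef -(0.25)(0.84) = -0.21.]
Remaining roots from the quadratic factor 1 + (-0.77) z + (0.84) z^2:
  Set 1 + (-0.77) z + (0.84) z^2 = 0, i.e. a z^2 + b z + c = 0 with a = 0.84, b = -0.77, c = 1.
  Discriminant D = b^2 - 4ac = (-0.77)^2 - 4*(0.84)*1 = 0.5929 - (3.36) = -2.7671.
  D < 0, so the roots are the complex-conjugate pair z = (-b +/- i sqrt(-D)) / (2a) = 0.4583 +/- 0.9902i.
  For a conjugate pair |z|^2 = z * conj(z) = (product of roots) = c/a = 1/(0.84) = 1.190476, so |z| = sqrt(1.190476) = 1.0911 for both roots.
Moduli of all roots: 4.0000, 1.0911, 1.0911.
All moduli strictly greater than 1? Yes.
Verdict: Stationary.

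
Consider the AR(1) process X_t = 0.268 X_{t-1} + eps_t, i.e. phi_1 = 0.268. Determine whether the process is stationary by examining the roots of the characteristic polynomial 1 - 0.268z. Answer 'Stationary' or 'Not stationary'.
\text{Stationary}

The AR(p) characteristic polynomial is P(z) = 1 - 0.268z.
Stationarity requires all roots to lie outside the unit circle, i.e. |z| > 1 for every root.
This is linear in z: 1 + (-0.268) z = 0  =>  z = -1/(-0.268) = 3.731343,  |z| = 3.731343.
Moduli of all roots: 3.7313.
All moduli strictly greater than 1? Yes.
Verdict: Stationary.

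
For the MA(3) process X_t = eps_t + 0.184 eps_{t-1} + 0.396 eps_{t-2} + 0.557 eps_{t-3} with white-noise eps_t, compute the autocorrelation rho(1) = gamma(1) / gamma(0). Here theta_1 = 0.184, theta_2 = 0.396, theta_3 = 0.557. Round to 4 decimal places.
\rho(1) = 0.3181

For an MA(q) process with theta_0 = 1, the autocovariance is
  gamma(k) = sigma^2 * sum_{i=0..q-k} theta_i * theta_{i+k},
and rho(k) = gamma(k) / gamma(0). Sigma^2 cancels.
  numerator   = (1)*(0.184) + (0.184)*(0.396) + (0.396)*(0.557) = 0.477436.
  denominator = (1)^2 + (0.184)^2 + (0.396)^2 + (0.557)^2 = 1.500921.
  rho(1) = 0.477436 / 1.500921 = 0.3181.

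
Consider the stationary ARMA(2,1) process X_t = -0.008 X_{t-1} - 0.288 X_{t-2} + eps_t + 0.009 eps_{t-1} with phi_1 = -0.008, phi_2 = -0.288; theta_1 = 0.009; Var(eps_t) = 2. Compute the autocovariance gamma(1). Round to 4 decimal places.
\gamma(1) = 0.0004

Multiply the model equation by X_{t-k} and take expectations. With theta_0 = psi_0 = 1 and psi_j the MA(infinity) weights, this gives
  gamma(k) - sum_i phi_i gamma(k-i) = c_k,
  c_k = sigma^2 * sum_{j=k..q} theta_j psi_{j-k}   (c_k = 0 for k > q),
using gamma(-m) = gamma(m).
psi-weights needed (psi_j = theta_j + sum_i phi_i psi_{j-i}):
  psi_1 = theta_1 + phi_1 = 0.009 + (-0.008) = 0.001
Right-hand sides:
  c_0 = sigma^2 (1 + theta_1 psi_1) = 2 * (1 + (0.009)(0.001)) = 2 * 1.000009 = 2.000018
  c_1 = sigma^2 theta_1 = 2 * (0.009) = 0.018
  c_2 = 0
Equations for k = 0, 1, 2 (AR order 2, c_2 = 0):
  (E0) gamma(0) = phi_1 gamma(1) + phi_2 gamma(2) + c_0
  (E1) gamma(1) = phi_1 gamma(0) + phi_2 gamma(1) + c_1
  (E2) gamma(2) = phi_1 gamma(1) + phi_2 gamma(0)
From (E1): gamma(1) = A gamma(0) + B with
  A = phi_1 / (1 - phi_2) = -0.008 / 1.288 = -0.006211,   B = c_1 / (1 - phi_2) = 0.018 / 1.288 = 0.013975.
Insert (E2) into (E0): gamma(0) (1 - phi_2^2) = phi_1 (1 + phi_2) gamma(1) + c_0.
  phi_1 (1 + phi_2) = (-0.008)(0.712) = -0.005696,   1 - phi_2^2 = 0.917056.
Replace gamma(1) by A gamma(0) + B and collect gamma(0):
  gamma(0) [0.917056 - (-0.005696)(-0.006211)] = (-0.005696)(0.013975) + 2.000018
  gamma(0) * 0.917021 = 1.999938
  gamma(0) = 1.999938 / 0.917021 = 2.180909.
  gamma(1) = A gamma(0) + B = (-0.006211)(2.180909) + (0.013975) = 0.000429.
Therefore gamma(1) = 0.0004 (to 4 decimal places).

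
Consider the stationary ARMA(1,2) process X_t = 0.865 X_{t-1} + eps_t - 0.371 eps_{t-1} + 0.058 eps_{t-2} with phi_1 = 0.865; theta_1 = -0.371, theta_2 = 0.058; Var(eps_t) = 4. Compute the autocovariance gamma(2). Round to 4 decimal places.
\gamma(2) = 5.5705

Multiply the model equation by X_{t-k} and take expectations. With theta_0 = psi_0 = 1 and psi_j the MA(infinity) weights, this gives
  gamma(k) - sum_i phi_i gamma(k-i) = c_k,
  c_k = sigma^2 * sum_{j=k..q} theta_j psi_{j-k}   (c_k = 0 for k > q),
using gamma(-m) = gamma(m).
psi-weights needed (psi_j = theta_j + sum_i phi_i psi_{j-i}):
  psi_1 = theta_1 + phi_1 = -0.371 + (0.865) = 0.494
  psi_2 = theta_2 + phi_1 psi_1 = 0.058 + (0.865)(0.494) = 0.48531
Right-hand sides:
  c_0 = sigma^2 (1 + theta_1 psi_1 + theta_2 psi_2) = 4 * (1 + (-0.371)(0.494) + (0.058)(0.48531)) = 4 * 0.844874 = 3.379496
  c_1 = sigma^2 (theta_1 + theta_2 psi_1) = 4 * (-0.371 + (0.058)(0.494)) = -1.369392
  c_2 = sigma^2 theta_2 = 4 * (0.058) = 0.232
Equations for k = 0 and k = 1 (AR order 1):
  gamma(0) = phi_1 gamma(1) + c_0
  gamma(1) = phi_1 gamma(0) + c_1
Substituting the second into the first: gamma(0) (1 - phi_1^2) = c_0 + phi_1 c_1, so
  gamma(0) = (c_0 + phi_1 c_1) / (1 - phi_1^2) = (3.379496 + (0.865)(-1.369392)) / (1 - (0.865)^2) = 2.194972 / 0.251775 = 8.71799.
  gamma(1) = phi_1 gamma(0) + c_1 = (0.865)(8.71799) + (-1.369392) = 6.171669.
For k = 2: gamma(2) = phi_1 gamma(1) + c_2
  = (0.865)(6.171669) + (0.232) = 5.570494.
Therefore gamma(2) = 5.5705 (to 4 decimal places).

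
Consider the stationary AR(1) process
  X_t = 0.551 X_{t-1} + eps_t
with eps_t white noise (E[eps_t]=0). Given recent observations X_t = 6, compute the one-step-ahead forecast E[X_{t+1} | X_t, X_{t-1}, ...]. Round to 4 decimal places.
E[X_{t+1} \mid \mathcal F_t] = 3.3060

For an AR(p) model X_t = c + sum_i phi_i X_{t-i} + eps_t, the
one-step-ahead conditional mean is
  E[X_{t+1} | X_t, ...] = c + sum_i phi_i X_{t+1-i}.
Substitute known values:
  E[X_{t+1} | ...] = (0.551) * (6)
                   = 3.3060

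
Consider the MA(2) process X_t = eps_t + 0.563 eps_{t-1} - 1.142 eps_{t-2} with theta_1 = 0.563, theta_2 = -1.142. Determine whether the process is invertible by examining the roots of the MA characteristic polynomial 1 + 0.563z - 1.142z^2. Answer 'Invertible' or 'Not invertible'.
\text{Not invertible}

The MA(q) characteristic polynomial is P(z) = 1 + 0.563z - 1.142z^2.
Invertibility requires all roots to lie outside the unit circle, i.e. |z| > 1 for every root.
Set 1 + (0.563) z + (-1.142) z^2 = 0, i.e. a z^2 + b z + c = 0 with a = -1.142, b = 0.563, c = 1.
Discriminant D = b^2 - 4ac = (0.563)^2 - 4*(-1.142)*1 = 0.316969 - (-4.568) = 4.884969.
D >= 0, so the roots are real: z = (-b +/- sqrt(D)) / (2a) = (-0.563 +/- 2.210197) / (-2.284).
  z_1 = (-0.563 + 2.210197) / (-2.284) = -0.7212,   |z_1| = 0.7212.
  z_2 = (-0.563 - 2.210197) / (-2.284) = 1.2142,   |z_2| = 1.2142.
Moduli of all roots: 0.7212, 1.2142.
All moduli strictly greater than 1? No.
Verdict: Not invertible.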